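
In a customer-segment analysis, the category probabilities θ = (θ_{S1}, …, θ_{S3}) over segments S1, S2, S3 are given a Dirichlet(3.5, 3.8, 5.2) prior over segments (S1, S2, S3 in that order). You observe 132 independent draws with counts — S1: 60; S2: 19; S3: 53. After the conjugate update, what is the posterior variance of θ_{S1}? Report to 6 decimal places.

The Dirichlet prior is conjugate to the Multinomial likelihood: each posterior αⱼ = prior αⱼ + observed count nⱼ.
Posterior concentration: (63.5, 22.8, 58.2), total = 144.5.
Var[θ_j] = α_j(Σα−α_j)/((Σα)²(Σα+1)) = 63.5·81.0/(144.5²·145.5) = 0.001693.

0.001693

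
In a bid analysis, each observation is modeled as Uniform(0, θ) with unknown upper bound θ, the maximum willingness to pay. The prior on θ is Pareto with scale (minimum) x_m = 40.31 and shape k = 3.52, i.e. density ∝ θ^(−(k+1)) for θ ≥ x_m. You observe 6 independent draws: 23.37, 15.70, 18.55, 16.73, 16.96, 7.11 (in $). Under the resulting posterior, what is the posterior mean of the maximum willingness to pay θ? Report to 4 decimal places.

A Pareto(scale x_m, shape k) prior on the upper bound θ of Uniform(0, θ) is conjugate: posterior is Pareto(max(x_m, max xᵢ), k + n).
Sample maximum = 23.37; prior scale x_m = 40.31 → posterior scale = max = 40.31.
Posterior shape = 3.52 + 6 = 9.52.
E[θ|data] = k·x_m/(k−1) = 9.52·40.31/8.52 = 45.0412.

45.0412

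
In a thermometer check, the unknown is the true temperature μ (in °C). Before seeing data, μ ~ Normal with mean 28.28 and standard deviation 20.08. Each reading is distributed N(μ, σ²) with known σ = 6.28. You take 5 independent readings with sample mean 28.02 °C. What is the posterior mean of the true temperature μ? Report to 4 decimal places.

For Normal data with known variance σ², a Normal(μ₀, σ₀²) prior on μ is conjugate. Posterior precision = 1/σ₀² + n/σ²; posterior mean is the precision-weighted average of μ₀ and x̄.
n·x̄ = 5·28.02 = 140.1.
σ₀² = 20.08² = 403.2064, σ² = 6.28² = 39.4384; σ² + n·σ₀² = 39.4384 + 5·403.2064 = 2055.4704.
Posterior mean = (μ₀/σ₀² + n·x̄/σ²)/(1/σ₀² + n/σ²) = (σ²·μ₀ + σ₀²·n·x̄)/(σ² + n·σ₀²) = (39.4384·28.28 + 403.2064·140.1)/2055.4704 = 57604.534592/2055.4704 = 28.0250.

28.0250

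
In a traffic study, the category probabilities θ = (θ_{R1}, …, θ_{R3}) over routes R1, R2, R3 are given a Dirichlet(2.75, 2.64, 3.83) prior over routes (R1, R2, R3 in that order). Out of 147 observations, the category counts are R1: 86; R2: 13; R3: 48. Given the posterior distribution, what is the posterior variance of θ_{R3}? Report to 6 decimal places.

0.001410

The Dirichlet prior is conjugate to the Multinomial likelihood: each posterior αⱼ = prior αⱼ + observed count nⱼ.
Posterior concentration: (88.75, 15.64, 51.83), total = 156.22.
Var[θ_j] = α_j(Σα−α_j)/((Σα)²(Σα+1)) = 51.83·104.39/(156.22²·157.22) = 0.001410.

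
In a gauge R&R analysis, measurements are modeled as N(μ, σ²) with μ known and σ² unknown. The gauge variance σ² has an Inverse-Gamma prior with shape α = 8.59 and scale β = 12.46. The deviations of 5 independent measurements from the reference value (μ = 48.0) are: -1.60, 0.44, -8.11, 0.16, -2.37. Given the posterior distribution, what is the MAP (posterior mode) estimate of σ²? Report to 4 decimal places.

4.0979

With known mean μ and an Inverse-Gamma(α, β) prior on σ², the Normal likelihood is conjugate: posterior is Inv-Gamma(α + n/2, β + Σ(xᵢ−μ)²/2).
Σ(xᵢ−μ)² = (-1.60)² + (0.44)² + (-8.11)² + (0.16)² + (-2.37)² = 74.1682.
Posterior: Inv-Gamma(8.59 + 5/2, 12.46 + 74.1682/2) = Inv-Gamma(11.09, 49.54410).
Mode = β/(α+1) = 49.54410/12.09 = 4.0979.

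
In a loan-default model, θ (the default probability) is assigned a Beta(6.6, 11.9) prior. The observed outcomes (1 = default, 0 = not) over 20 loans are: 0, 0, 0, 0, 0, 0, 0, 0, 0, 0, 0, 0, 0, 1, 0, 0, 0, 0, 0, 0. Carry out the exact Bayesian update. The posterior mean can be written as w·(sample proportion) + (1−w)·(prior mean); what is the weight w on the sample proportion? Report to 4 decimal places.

0.5195

The Beta prior is conjugate to a Binomial/Bernoulli likelihood; the update adds successes to α and failures to β.
Posterior mean = (α₀+k)/(α₀+β₀+n) = [n/(α₀+β₀+n)]·(k/n) + [(α₀+β₀)/(α₀+β₀+n)]·α₀/(α₀+β₀), so only n and the prior enter the weight.
The weight on the data is w = n/(α₀+β₀+n) = 20/(6.6+11.9+20) = 20/38.5 = 0.5195.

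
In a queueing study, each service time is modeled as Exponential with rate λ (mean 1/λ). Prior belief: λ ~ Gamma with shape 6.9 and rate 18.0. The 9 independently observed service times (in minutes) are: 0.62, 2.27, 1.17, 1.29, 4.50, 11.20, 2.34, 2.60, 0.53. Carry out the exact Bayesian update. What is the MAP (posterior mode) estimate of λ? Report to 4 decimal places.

0.3347

With a Gamma(shape α, rate β) prior on the exponential rate λ, the posterior after n observations with total T = Σxᵢ is Gamma(α+n, β+T).
Sum of observations T = 26.52 minutes; n = 9.
Posterior: Gamma(6.9+9, 18.0+26.52) = Gamma(15.9, 44.52).
Mode = (α−1)/β = 0.3347.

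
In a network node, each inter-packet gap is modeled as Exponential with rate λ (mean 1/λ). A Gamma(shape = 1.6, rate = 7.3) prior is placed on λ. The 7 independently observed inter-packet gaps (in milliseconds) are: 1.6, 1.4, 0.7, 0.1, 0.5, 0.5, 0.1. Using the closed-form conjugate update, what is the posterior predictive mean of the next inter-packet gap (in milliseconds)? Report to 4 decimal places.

1.6053

With a Gamma(shape α, rate β) prior on the exponential rate λ, the posterior after n observations with total T = Σxᵢ is Gamma(α+n, β+T).
Sum of observations T = 4.9 milliseconds; n = 7.
Posterior: Gamma(1.6+7, 7.3+4.9) = Gamma(8.6, 12.2).
The predictive distribution for the next observation is Lomax; its mean is β/(α−1) = 12.2/7.6 = 1.6053.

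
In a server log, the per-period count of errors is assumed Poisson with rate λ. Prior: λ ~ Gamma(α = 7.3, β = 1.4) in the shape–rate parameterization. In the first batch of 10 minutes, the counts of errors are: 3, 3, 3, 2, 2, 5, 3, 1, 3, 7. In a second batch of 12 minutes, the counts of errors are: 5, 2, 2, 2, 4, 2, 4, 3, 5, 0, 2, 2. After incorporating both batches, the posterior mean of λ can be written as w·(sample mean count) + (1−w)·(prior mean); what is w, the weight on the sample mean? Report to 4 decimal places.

With a Gamma(shape α, rate β) prior, the Poisson likelihood is conjugate: the posterior is Gamma(α + ΣXᵢ, β + n).
Total number of minutes: n = 10 + 12 = 22.
Posterior mean = (α₀+S)/(β₀+n) = [n/(β₀+n)]·(S/n) + [β₀/(β₀+n)]·(α₀/β₀), so only n and β₀ enter the weight.
Weight on data w = n/(β₀+n) = 22/(1.4+22) = 22/23.4 = 0.9402.

0.9402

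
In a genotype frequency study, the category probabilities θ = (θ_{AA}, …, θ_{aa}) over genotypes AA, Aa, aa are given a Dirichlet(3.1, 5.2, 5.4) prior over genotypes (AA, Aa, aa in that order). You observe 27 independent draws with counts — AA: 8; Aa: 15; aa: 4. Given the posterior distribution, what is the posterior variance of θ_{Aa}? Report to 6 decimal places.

0.005995

The Dirichlet prior is conjugate to the Multinomial likelihood: each posterior αⱼ = prior αⱼ + observed count nⱼ.
Posterior concentration: (11.1, 20.2, 9.4), total = 40.7.
Var[θ_j] = α_j(Σα−α_j)/((Σα)²(Σα+1)) = 20.2·20.5/(40.7²·41.7) = 0.005995.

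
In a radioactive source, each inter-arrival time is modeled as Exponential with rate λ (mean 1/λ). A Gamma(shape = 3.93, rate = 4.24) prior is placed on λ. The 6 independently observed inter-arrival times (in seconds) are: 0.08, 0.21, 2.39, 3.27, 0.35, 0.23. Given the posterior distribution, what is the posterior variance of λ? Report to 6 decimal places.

0.085609

With a Gamma(shape α, rate β) prior on the exponential rate λ, the posterior after n observations with total T = Σxᵢ is Gamma(α+n, β+T).
Sum of observations T = 6.53 seconds; n = 6.
Posterior: Gamma(3.93+6, 4.24+6.53) = Gamma(9.93, 10.77).
Var = α/β² = 0.085609.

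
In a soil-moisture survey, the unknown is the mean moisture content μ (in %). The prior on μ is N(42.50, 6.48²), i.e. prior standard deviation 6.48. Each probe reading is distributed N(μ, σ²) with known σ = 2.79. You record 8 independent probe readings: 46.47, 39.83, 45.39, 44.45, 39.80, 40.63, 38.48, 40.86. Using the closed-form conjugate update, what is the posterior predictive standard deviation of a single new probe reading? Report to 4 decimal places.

2.9555

For Normal data with known variance σ², a Normal(μ₀, σ₀²) prior on μ is conjugate. Posterior precision = 1/σ₀² + n/σ²; posterior mean is the precision-weighted average of μ₀ and x̄.
σ₀² = 6.48² = 41.9904, σ² = 2.79² = 7.7841; σ² + n·σ₀² = 7.7841 + 8·41.9904 = 343.7073.
Posterior precision = 1/σ₀² + n/σ² = 1/41.9904 + 8/7.7841 = (σ² + n·σ₀²)/(σ₀²σ²) = 343.7073/(41.9904·7.7841); posterior variance σₙ² = σ₀²σ²/(σ² + n·σ₀²) = 41.9904·7.7841/343.7073 = 0.950976.
Predictive variance for one new observation = σₙ² + σ² = 41.9904·7.7841/343.7073 + 7.7841 = σ²·(σ₀² + 343.7073)/343.7073 = 7.7841·385.6977/343.7073 = 8.735076; SD = √(7.7841·385.6977/343.7073) = 2.9555.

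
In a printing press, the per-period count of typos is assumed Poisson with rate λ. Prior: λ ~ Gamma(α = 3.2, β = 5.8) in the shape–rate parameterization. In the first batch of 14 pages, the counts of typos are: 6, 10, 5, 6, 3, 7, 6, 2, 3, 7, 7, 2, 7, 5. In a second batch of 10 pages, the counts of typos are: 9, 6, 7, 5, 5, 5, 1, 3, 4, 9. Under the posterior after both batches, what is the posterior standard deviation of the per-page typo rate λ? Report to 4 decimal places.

With a Gamma(shape α, rate β) prior, the Poisson likelihood is conjugate: the posterior is Gamma(α + ΣXᵢ, β + n).
Batch 1: sum of counts S = 76 over n = 14 pages.
After batch 1: Gamma(α+S, β+n) = Gamma(3.2+76, 5.8+14) = Gamma(79.2, 19.8).
Batch 2: sum of counts S = 54 over n = 10 pages.
After batch 2: Gamma(α+S, β+n) = Gamma(79.2+54, 19.8+10) = Gamma(133.2, 29.8).
SD = √α/β = √133.2/29.8 = 0.3873.

0.3873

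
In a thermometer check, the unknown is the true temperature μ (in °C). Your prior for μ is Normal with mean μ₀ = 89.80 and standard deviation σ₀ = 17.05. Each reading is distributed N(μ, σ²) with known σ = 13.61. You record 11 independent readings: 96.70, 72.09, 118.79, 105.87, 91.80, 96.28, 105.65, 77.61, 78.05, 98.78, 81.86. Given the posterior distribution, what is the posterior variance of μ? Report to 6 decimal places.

For Normal data with known variance σ², a Normal(μ₀, σ₀²) prior on μ is conjugate. Posterior precision = 1/σ₀² + n/σ²; posterior mean is the precision-weighted average of μ₀ and x̄.
σ₀² = 17.05² = 290.7025, σ² = 13.61² = 185.2321; σ² + n·σ₀² = 185.2321 + 11·290.7025 = 3382.9596.
Posterior precision = 1/σ₀² + n/σ² = 1/290.7025 + 11/185.2321 = (σ² + n·σ₀²)/(σ₀²σ²) = 3382.9596/(290.7025·185.2321); posterior variance σₙ² = σ₀²σ²/(σ² + n·σ₀²) = 290.7025·185.2321/3382.9596 = 15.917256.

15.917256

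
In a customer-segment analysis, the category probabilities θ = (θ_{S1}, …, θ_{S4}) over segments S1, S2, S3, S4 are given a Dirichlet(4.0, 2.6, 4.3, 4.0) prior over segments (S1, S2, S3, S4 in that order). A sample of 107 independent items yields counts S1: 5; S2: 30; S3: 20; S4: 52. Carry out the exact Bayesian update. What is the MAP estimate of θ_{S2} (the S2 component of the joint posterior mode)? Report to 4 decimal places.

0.2680

The Dirichlet prior is conjugate to the Multinomial likelihood: each posterior αⱼ = prior αⱼ + observed count nⱼ.
Posterior concentration: (9.0, 32.6, 24.3, 56.0), total = 121.9.
Joint mode component: (α_{S2}−1)/(Σα−K) = 31.6/117.9 = 0.2680.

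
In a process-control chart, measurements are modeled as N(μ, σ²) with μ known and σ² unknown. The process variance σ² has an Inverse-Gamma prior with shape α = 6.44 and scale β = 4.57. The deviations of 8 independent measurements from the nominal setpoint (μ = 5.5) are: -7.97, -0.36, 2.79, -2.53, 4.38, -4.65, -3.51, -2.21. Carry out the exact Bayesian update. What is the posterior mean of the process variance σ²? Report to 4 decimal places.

7.6794

With known mean μ and an Inverse-Gamma(α, β) prior on σ², the Normal likelihood is conjugate: posterior is Inv-Gamma(α + n/2, β + Σ(xᵢ−μ)²/2).
Σ(xᵢ−μ)² = (-7.97)² + (-0.36)² + (2.79)² + (-2.53)² + (4.38)² + (-4.65)² + (-3.51)² + (-2.21)² = 135.8466.
Posterior: Inv-Gamma(6.44 + 8/2, 4.57 + 135.8466/2) = Inv-Gamma(10.44, 72.49330).
E[σ²|data] = β/(α−1) = 72.49330/9.44 = 7.6794.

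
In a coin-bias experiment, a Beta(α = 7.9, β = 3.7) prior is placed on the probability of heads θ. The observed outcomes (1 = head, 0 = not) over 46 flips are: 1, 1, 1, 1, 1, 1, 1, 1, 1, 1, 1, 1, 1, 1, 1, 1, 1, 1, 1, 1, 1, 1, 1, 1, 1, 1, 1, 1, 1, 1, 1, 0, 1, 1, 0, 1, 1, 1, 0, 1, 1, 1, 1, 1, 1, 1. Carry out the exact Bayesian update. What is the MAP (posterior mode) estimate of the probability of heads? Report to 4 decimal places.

The Beta prior is conjugate to a Binomial/Bernoulli likelihood; the update adds successes to α and failures to β.
Posterior: Beta(α+k, β+n−k) = Beta(7.9+43, 3.7+3) = Beta(50.9, 6.7).
Mode of Beta(a,b) for a,b>1 is (a−1)/(a+b−2) = 49.9/55.6 = 0.8975.

0.8975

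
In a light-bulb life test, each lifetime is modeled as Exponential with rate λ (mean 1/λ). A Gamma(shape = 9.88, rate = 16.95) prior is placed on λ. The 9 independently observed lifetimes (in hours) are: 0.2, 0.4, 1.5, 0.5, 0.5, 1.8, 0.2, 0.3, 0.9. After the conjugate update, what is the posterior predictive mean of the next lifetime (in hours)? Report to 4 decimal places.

1.3003

With a Gamma(shape α, rate β) prior on the exponential rate λ, the posterior after n observations with total T = Σxᵢ is Gamma(α+n, β+T).
Sum of observations T = 6.3 hours; n = 9.
Posterior: Gamma(9.88+9, 16.95+6.3) = Gamma(18.88, 23.25).
The predictive distribution for the next observation is Lomax; its mean is β/(α−1) = 23.25/17.88 = 1.3003.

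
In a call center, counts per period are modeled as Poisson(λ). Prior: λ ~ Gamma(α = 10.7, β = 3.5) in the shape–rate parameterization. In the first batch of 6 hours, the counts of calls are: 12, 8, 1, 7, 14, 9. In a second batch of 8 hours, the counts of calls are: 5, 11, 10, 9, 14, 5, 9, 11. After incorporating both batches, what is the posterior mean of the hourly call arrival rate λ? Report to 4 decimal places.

7.7543

With a Gamma(shape α, rate β) prior, the Poisson likelihood is conjugate: the posterior is Gamma(α + ΣXᵢ, β + n).
Batch 1: sum of counts S = 51 over n = 6 hours.
After batch 1: Gamma(α+S, β+n) = Gamma(10.7+51, 3.5+6) = Gamma(61.7, 9.5).
Batch 2: sum of counts S = 74 over n = 8 hours.
After batch 2: Gamma(α+S, β+n) = Gamma(61.7+74, 9.5+8) = Gamma(135.7, 17.5).
Posterior mean = α/β = 135.7/17.5 = 7.7543.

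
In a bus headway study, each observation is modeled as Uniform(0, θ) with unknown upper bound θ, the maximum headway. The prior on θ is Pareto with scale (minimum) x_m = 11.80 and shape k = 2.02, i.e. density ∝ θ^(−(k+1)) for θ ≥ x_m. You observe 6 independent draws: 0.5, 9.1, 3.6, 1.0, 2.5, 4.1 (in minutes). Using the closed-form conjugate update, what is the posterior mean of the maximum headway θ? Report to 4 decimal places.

13.4809

A Pareto(scale x_m, shape k) prior on the upper bound θ of Uniform(0, θ) is conjugate: posterior is Pareto(max(x_m, max xᵢ), k + n).
Sample maximum = 9.1; prior scale x_m = 11.80 → posterior scale = max = 11.80.
Posterior shape = 2.02 + 6 = 8.02.
E[θ|data] = k·x_m/(k−1) = 8.02·11.80/7.02 = 13.4809.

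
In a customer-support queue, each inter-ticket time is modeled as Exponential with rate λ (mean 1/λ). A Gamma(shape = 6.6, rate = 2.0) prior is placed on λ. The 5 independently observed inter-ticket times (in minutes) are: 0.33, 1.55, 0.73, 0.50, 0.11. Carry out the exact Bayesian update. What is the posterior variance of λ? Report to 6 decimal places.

With a Gamma(shape α, rate β) prior on the exponential rate λ, the posterior after n observations with total T = Σxᵢ is Gamma(α+n, β+T).
Sum of observations T = 3.22 minutes; n = 5.
Posterior: Gamma(6.6+5, 2.0+3.22) = Gamma(11.6, 5.22).
Var = α/β² = 0.425713.

0.425713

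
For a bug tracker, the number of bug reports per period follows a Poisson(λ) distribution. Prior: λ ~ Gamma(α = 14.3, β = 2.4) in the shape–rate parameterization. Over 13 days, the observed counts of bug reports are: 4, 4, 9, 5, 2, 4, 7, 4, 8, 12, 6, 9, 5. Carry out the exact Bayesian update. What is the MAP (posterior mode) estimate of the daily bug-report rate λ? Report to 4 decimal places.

With a Gamma(shape α, rate β) prior, the Poisson likelihood is conjugate: the posterior is Gamma(α + ΣXᵢ, β + n).
Sum of counts S = 79 over n = 13 days.
Posterior: Gamma(α+S, β+n) = Gamma(14.3+79, 2.4+13) = Gamma(93.3, 15.4).
Mode of Gamma(α,β) for α≥1 is (α−1)/β = 92.3/15.4 = 5.9935.

5.9935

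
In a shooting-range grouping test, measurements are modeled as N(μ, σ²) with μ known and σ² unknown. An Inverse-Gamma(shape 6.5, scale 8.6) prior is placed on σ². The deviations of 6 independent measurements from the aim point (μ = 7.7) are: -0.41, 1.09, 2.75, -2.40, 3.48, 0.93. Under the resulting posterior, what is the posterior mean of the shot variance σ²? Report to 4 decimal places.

2.6385

With known mean μ and an Inverse-Gamma(α, β) prior on σ², the Normal likelihood is conjugate: posterior is Inv-Gamma(α + n/2, β + Σ(xᵢ−μ)²/2).
Σ(xᵢ−μ)² = (-0.41)² + (1.09)² + (2.75)² + (-2.40)² + (3.48)² + (0.93)² = 27.6540.
Posterior: Inv-Gamma(6.5 + 6/2, 8.6 + 27.6540/2) = Inv-Gamma(9.50, 22.42700).
E[σ²|data] = β/(α−1) = 22.42700/8.50 = 2.6385.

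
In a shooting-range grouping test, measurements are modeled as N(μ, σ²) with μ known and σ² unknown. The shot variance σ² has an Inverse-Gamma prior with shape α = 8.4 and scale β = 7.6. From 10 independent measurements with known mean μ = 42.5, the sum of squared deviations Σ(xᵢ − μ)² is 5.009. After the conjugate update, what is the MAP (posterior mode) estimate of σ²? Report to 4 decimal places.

With known mean μ and an Inverse-Gamma(α, β) prior on σ², the Normal likelihood is conjugate: posterior is Inv-Gamma(α + n/2, β + Σ(xᵢ−μ)²/2).
Posterior: Inv-Gamma(8.4 + 10/2, 7.6 + 5.009/2) = Inv-Gamma(13.40, 10.1045).
Mode = β/(α+1) = 10.1045/14.40 = 0.7017.

0.7017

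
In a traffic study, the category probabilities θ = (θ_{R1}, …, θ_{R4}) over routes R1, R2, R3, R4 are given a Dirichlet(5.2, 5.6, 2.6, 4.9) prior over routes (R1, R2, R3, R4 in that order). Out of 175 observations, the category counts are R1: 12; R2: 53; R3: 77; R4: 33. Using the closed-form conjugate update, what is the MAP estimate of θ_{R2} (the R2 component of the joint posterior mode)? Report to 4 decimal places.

The Dirichlet prior is conjugate to the Multinomial likelihood: each posterior αⱼ = prior αⱼ + observed count nⱼ.
Posterior concentration: (17.2, 58.6, 79.6, 37.9), total = 193.3.
Joint mode component: (α_{R2}−1)/(Σα−K) = 57.6/189.3 = 0.3043.

0.3043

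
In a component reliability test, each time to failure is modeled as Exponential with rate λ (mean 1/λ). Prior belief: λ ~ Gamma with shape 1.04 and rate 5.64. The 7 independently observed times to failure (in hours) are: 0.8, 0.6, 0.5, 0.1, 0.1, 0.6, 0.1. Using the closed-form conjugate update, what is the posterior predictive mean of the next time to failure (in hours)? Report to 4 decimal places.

With a Gamma(shape α, rate β) prior on the exponential rate λ, the posterior after n observations with total T = Σxᵢ is Gamma(α+n, β+T).
Sum of observations T = 2.8 hours; n = 7.
Posterior: Gamma(1.04+7, 5.64+2.8) = Gamma(8.04, 8.44).
The predictive distribution for the next observation is Lomax; its mean is β/(α−1) = 8.44/7.04 = 1.1989.

1.1989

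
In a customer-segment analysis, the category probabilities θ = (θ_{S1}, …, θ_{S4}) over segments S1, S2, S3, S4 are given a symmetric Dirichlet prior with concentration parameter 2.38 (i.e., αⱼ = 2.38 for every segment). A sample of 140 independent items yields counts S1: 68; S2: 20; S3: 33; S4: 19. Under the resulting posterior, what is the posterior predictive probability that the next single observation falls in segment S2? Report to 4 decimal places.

0.1497

The Dirichlet prior is conjugate to the Multinomial likelihood: each posterior αⱼ = prior αⱼ + observed count nⱼ.
Posterior concentration: (70.38, 22.38, 35.38, 21.38), total = 149.52.
P(next = S2 | data) = α_{S2}/Σα = 0.1497.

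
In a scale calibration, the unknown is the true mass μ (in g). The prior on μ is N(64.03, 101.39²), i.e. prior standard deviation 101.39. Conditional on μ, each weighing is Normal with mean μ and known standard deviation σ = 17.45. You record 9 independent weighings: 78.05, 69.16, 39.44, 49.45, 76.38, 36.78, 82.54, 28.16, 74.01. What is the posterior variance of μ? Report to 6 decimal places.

33.722622

For Normal data with known variance σ², a Normal(μ₀, σ₀²) prior on μ is conjugate. Posterior precision = 1/σ₀² + n/σ²; posterior mean is the precision-weighted average of μ₀ and x̄.
σ₀² = 101.39² = 10279.9321, σ² = 17.45² = 304.5025; σ² + n·σ₀² = 304.5025 + 9·10279.9321 = 92823.8914.
Posterior precision = 1/σ₀² + n/σ² = 1/10279.9321 + 9/304.5025 = (σ² + n·σ₀²)/(σ₀²σ²) = 92823.8914/(10279.9321·304.5025); posterior variance σₙ² = σ₀²σ²/(σ² + n·σ₀²) = 10279.9321·304.5025/92823.8914 = 33.722622.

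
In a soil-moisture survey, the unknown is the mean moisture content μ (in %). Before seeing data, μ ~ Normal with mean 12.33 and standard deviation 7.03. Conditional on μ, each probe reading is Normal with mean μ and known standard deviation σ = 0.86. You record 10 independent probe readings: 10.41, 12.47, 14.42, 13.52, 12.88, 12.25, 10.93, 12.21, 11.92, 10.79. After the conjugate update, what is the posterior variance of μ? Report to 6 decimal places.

0.073849

For Normal data with known variance σ², a Normal(μ₀, σ₀²) prior on μ is conjugate. Posterior precision = 1/σ₀² + n/σ²; posterior mean is the precision-weighted average of μ₀ and x̄.
σ₀² = 7.03² = 49.4209, σ² = 0.86² = 0.7396; σ² + n·σ₀² = 0.7396 + 10·49.4209 = 494.9486.
Posterior precision = 1/σ₀² + n/σ² = 1/49.4209 + 10/0.7396 = (σ² + n·σ₀²)/(σ₀²σ²) = 494.9486/(49.4209·0.7396); posterior variance σₙ² = σ₀²σ²/(σ² + n·σ₀²) = 49.4209·0.7396/494.9486 = 0.073849.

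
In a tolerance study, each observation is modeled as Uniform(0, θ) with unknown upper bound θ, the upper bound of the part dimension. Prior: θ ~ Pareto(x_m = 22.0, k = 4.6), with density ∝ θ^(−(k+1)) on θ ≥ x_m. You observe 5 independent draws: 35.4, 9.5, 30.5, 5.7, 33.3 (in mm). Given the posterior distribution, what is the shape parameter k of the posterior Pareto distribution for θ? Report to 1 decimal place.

9.6

A Pareto(scale x_m, shape k) prior on the upper bound θ of Uniform(0, θ) is conjugate: posterior is Pareto(max(x_m, max xᵢ), k + n).
Sample maximum = 35.4; prior scale x_m = 22.0 → posterior scale = max = 35.4.
Posterior shape = 4.6 + 5 = 9.6.
Posterior shape k = 9.6.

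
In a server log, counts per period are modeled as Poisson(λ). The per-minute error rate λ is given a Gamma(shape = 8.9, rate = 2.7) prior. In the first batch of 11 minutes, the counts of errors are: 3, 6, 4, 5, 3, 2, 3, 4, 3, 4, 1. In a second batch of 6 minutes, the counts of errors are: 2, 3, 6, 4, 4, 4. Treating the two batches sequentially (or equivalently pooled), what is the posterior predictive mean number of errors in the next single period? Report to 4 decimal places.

3.5482

With a Gamma(shape α, rate β) prior, the Poisson likelihood is conjugate: the posterior is Gamma(α + ΣXᵢ, β + n).
Batch 1: sum of counts S = 38 over n = 11 minutes.
After batch 1: Gamma(α+S, β+n) = Gamma(8.9+38, 2.7+11) = Gamma(46.9, 13.7).
Batch 2: sum of counts S = 23 over n = 6 minutes.
After batch 2: Gamma(α+S, β+n) = Gamma(46.9+23, 13.7+6) = Gamma(69.9, 19.7).
The predictive distribution for one future period is NegBinom with mean α/β = 3.5482.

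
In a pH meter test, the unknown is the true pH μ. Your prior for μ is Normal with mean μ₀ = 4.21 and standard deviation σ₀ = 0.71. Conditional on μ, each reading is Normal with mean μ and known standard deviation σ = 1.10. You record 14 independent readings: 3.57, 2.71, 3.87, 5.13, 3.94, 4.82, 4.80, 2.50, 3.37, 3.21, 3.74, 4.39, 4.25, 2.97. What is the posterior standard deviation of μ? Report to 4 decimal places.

For Normal data with known variance σ², a Normal(μ₀, σ₀²) prior on μ is conjugate. Posterior precision = 1/σ₀² + n/σ²; posterior mean is the precision-weighted average of μ₀ and x̄.
σ₀² = 0.71² = 0.5041, σ² = 1.10² = 1.21; σ² + n·σ₀² = 1.21 + 14·0.5041 = 8.2674.
Posterior precision = 1/σ₀² + n/σ² = 1/0.5041 + 14/1.21 = (σ² + n·σ₀²)/(σ₀²σ²) = 8.2674/(0.5041·1.21); posterior variance σₙ² = σ₀²σ²/(σ² + n·σ₀²) = 0.5041·1.21/8.2674 = 0.073779.
Posterior SD = √σₙ² = √(0.5041·1.21/8.2674) = 0.2716.

0.2716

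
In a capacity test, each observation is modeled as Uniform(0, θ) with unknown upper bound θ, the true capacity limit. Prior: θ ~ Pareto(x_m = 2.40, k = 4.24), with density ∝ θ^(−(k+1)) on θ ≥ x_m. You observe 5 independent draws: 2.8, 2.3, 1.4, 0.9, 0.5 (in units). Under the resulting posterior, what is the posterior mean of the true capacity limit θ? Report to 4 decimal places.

3.1398

A Pareto(scale x_m, shape k) prior on the upper bound θ of Uniform(0, θ) is conjugate: posterior is Pareto(max(x_m, max xᵢ), k + n).
Sample maximum = 2.8; prior scale x_m = 2.40 → posterior scale = max = 2.80.
Posterior shape = 4.24 + 5 = 9.24.
E[θ|data] = k·x_m/(k−1) = 9.24·2.80/8.24 = 3.1398.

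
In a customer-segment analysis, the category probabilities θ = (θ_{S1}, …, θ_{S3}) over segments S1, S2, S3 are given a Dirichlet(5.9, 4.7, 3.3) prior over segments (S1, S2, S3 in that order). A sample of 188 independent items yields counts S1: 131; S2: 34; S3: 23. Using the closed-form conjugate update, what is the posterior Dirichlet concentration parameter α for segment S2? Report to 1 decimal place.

The Dirichlet prior is conjugate to the Multinomial likelihood: each posterior αⱼ = prior αⱼ + observed count nⱼ.
Posterior concentration: (136.9, 38.7, 26.3), total = 201.9.
α_{S2} = 4.7 + 34 = 38.7.

38.7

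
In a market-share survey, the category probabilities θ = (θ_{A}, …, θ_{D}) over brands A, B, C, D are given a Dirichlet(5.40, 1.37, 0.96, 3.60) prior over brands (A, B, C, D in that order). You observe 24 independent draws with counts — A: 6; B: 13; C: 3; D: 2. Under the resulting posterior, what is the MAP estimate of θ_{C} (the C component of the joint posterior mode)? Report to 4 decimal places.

0.0945

The Dirichlet prior is conjugate to the Multinomial likelihood: each posterior αⱼ = prior αⱼ + observed count nⱼ.
Posterior concentration: (11.40, 14.37, 3.96, 5.60), total = 35.33.
Joint mode component: (α_{C}−1)/(Σα−K) = 2.96/31.33 = 0.0945.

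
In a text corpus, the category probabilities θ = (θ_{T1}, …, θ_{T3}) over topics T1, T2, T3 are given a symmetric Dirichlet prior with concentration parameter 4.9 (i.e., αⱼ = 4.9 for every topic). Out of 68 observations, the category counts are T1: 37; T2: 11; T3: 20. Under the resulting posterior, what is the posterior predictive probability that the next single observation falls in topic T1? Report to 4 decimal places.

0.5067

The Dirichlet prior is conjugate to the Multinomial likelihood: each posterior αⱼ = prior αⱼ + observed count nⱼ.
Posterior concentration: (41.9, 15.9, 24.9), total = 82.7.
P(next = T1 | data) = α_{T1}/Σα = 0.5067.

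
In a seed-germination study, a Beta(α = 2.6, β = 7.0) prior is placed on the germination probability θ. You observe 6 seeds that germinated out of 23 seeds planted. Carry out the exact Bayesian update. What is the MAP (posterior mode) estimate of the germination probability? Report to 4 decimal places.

The Beta prior is conjugate to a Binomial/Bernoulli likelihood; the update adds successes to α and failures to β.
Posterior: Beta(α+k, β+n−k) = Beta(2.6+6, 7.0+17) = Beta(8.6, 24.0).
Mode of Beta(a,b) for a,b>1 is (a−1)/(a+b−2) = 7.6/30.6 = 0.2484.

0.2484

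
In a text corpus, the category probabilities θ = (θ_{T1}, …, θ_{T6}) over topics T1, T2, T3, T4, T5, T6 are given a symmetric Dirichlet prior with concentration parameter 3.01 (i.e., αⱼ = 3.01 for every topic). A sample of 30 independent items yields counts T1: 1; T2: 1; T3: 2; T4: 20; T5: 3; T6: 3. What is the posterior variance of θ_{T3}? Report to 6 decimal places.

0.001903

The Dirichlet prior is conjugate to the Multinomial likelihood: each posterior αⱼ = prior αⱼ + observed count nⱼ.
Posterior concentration: (4.01, 4.01, 5.01, 23.01, 6.01, 6.01), total = 48.06.
Var[θ_j] = α_j(Σα−α_j)/((Σα)²(Σα+1)) = 5.01·43.05/(48.06²·49.06) = 0.001903.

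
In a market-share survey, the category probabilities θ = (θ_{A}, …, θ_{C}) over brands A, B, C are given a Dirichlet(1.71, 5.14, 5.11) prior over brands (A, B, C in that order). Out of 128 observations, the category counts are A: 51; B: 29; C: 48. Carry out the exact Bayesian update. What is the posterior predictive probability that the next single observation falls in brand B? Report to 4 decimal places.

0.2439

The Dirichlet prior is conjugate to the Multinomial likelihood: each posterior αⱼ = prior αⱼ + observed count nⱼ.
Posterior concentration: (52.71, 34.14, 53.11), total = 139.96.
P(next = B | data) = α_{B}/Σα = 0.2439.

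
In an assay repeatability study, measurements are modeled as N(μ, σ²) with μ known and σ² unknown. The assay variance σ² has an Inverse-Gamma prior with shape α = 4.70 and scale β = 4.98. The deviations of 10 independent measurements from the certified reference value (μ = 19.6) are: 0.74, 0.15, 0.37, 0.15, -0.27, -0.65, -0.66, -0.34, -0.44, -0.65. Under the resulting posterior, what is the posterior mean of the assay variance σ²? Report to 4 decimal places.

0.7099

With known mean μ and an Inverse-Gamma(α, β) prior on σ², the Normal likelihood is conjugate: posterior is Inv-Gamma(α + n/2, β + Σ(xᵢ−μ)²/2).
Σ(xᵢ−μ)² = (0.74)² + (0.15)² + (0.37)² + (0.15)² + (-0.27)² + (-0.65)² + (-0.66)² + (-0.34)² + (-0.44)² + (-0.65)² = 2.3922.
Posterior: Inv-Gamma(4.70 + 10/2, 4.98 + 2.3922/2) = Inv-Gamma(9.70, 6.17610).
E[σ²|data] = β/(α−1) = 6.17610/8.70 = 0.7099.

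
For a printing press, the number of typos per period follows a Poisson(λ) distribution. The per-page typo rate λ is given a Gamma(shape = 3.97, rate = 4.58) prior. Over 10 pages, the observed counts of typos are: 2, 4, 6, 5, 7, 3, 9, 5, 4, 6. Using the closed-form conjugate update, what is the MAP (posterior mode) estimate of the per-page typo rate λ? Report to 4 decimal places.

3.7016

With a Gamma(shape α, rate β) prior, the Poisson likelihood is conjugate: the posterior is Gamma(α + ΣXᵢ, β + n).
Sum of counts S = 51 over n = 10 pages.
Posterior: Gamma(α+S, β+n) = Gamma(3.97+51, 4.58+10) = Gamma(54.97, 14.58).
Mode of Gamma(α,β) for α≥1 is (α−1)/β = 53.97/14.58 = 3.7016.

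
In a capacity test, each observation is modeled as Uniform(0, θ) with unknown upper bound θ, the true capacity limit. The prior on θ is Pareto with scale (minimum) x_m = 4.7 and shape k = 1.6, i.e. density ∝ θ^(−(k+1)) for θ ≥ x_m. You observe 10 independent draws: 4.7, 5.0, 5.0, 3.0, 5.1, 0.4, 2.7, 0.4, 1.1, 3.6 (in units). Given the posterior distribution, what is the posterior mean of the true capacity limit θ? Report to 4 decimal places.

A Pareto(scale x_m, shape k) prior on the upper bound θ of Uniform(0, θ) is conjugate: posterior is Pareto(max(x_m, max xᵢ), k + n).
Sample maximum = 5.1; prior scale x_m = 4.7 → posterior scale = max = 5.1.
Posterior shape = 1.6 + 10 = 11.6.
E[θ|data] = k·x_m/(k−1) = 11.6·5.1/10.6 = 5.5811.

5.5811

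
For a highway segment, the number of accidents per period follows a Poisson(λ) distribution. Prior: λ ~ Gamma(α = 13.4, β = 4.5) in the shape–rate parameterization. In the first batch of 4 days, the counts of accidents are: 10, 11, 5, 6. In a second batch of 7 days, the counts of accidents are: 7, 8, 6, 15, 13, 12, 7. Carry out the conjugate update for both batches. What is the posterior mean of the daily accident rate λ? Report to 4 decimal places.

7.3161

With a Gamma(shape α, rate β) prior, the Poisson likelihood is conjugate: the posterior is Gamma(α + ΣXᵢ, β + n).
Batch 1: sum of counts S = 32 over n = 4 days.
After batch 1: Gamma(α+S, β+n) = Gamma(13.4+32, 4.5+4) = Gamma(45.4, 8.5).
Batch 2: sum of counts S = 68 over n = 7 days.
After batch 2: Gamma(α+S, β+n) = Gamma(45.4+68, 8.5+7) = Gamma(113.4, 15.5).
Posterior mean = α/β = 113.4/15.5 = 7.3161.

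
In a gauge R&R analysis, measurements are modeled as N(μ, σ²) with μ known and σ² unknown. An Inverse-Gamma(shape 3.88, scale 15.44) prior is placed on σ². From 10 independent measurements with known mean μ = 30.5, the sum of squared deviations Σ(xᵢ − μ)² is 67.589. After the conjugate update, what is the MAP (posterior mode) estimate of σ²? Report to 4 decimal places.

4.9832

With known mean μ and an Inverse-Gamma(α, β) prior on σ², the Normal likelihood is conjugate: posterior is Inv-Gamma(α + n/2, β + Σ(xᵢ−μ)²/2).
Posterior: Inv-Gamma(3.88 + 10/2, 15.44 + 67.589/2) = Inv-Gamma(8.88, 49.2345).
Mode = β/(α+1) = 49.2345/9.88 = 4.9832.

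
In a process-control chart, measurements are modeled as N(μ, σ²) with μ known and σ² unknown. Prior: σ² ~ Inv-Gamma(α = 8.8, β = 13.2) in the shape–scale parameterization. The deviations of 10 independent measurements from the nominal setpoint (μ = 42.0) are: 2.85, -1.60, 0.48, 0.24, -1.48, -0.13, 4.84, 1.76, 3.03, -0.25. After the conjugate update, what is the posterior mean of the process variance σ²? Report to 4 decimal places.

2.9431

With known mean μ and an Inverse-Gamma(α, β) prior on σ², the Normal likelihood is conjugate: posterior is Inv-Gamma(α + n/2, β + Σ(xᵢ−μ)²/2).
Σ(xᵢ−μ)² = (2.85)² + (-1.60)² + (0.48)² + (0.24)² + (-1.48)² + (-0.13)² + (4.84)² + (1.76)² + (3.03)² + (-0.25)² = 48.9444.
Posterior: Inv-Gamma(8.8 + 10/2, 13.2 + 48.9444/2) = Inv-Gamma(13.80, 37.67220).
E[σ²|data] = β/(α−1) = 37.67220/12.80 = 2.9431.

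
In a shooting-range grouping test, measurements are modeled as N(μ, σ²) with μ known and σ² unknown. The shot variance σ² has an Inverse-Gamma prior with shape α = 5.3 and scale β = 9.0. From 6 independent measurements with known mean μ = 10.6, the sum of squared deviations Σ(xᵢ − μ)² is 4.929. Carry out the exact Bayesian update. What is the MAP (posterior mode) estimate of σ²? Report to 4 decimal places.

With known mean μ and an Inverse-Gamma(α, β) prior on σ², the Normal likelihood is conjugate: posterior is Inv-Gamma(α + n/2, β + Σ(xᵢ−μ)²/2).
Posterior: Inv-Gamma(5.3 + 6/2, 9.0 + 4.929/2) = Inv-Gamma(8.30, 11.4645).
Mode = β/(α+1) = 11.4645/9.30 = 1.2327.

1.2327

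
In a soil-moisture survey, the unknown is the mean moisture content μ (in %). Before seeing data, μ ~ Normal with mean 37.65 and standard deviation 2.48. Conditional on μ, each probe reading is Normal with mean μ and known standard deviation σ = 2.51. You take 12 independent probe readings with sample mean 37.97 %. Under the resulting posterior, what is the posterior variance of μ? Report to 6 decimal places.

0.483717

For Normal data with known variance σ², a Normal(μ₀, σ₀²) prior on μ is conjugate. Posterior precision = 1/σ₀² + n/σ²; posterior mean is the precision-weighted average of μ₀ and x̄.
σ₀² = 2.48² = 6.1504, σ² = 2.51² = 6.3001; σ² + n·σ₀² = 6.3001 + 12·6.1504 = 80.1049.
Posterior precision = 1/σ₀² + n/σ² = 1/6.1504 + 12/6.3001 = (σ² + n·σ₀²)/(σ₀²σ²) = 80.1049/(6.1504·6.3001); posterior variance σₙ² = σ₀²σ²/(σ² + n·σ₀²) = 6.1504·6.3001/80.1049 = 0.483717.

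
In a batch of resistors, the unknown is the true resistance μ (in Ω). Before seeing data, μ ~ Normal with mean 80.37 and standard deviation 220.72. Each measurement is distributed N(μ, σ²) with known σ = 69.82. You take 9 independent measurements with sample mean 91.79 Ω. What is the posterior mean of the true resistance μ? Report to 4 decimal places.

For Normal data with known variance σ², a Normal(μ₀, σ₀²) prior on μ is conjugate. Posterior precision = 1/σ₀² + n/σ²; posterior mean is the precision-weighted average of μ₀ and x̄.
n·x̄ = 9·91.79 = 826.11.
σ₀² = 220.72² = 48717.3184, σ² = 69.82² = 4874.8324; σ² + n·σ₀² = 4874.8324 + 9·48717.3184 = 443330.698.
Posterior mean = (μ₀/σ₀² + n·x̄/σ²)/(1/σ₀² + n/σ²) = (σ²·μ₀ + σ₀²·n·x̄)/(σ² + n·σ₀²) = (4874.8324·80.37 + 48717.3184·826.11)/443330.698 = 40637654.183412/443330.698 = 91.6644.

91.6644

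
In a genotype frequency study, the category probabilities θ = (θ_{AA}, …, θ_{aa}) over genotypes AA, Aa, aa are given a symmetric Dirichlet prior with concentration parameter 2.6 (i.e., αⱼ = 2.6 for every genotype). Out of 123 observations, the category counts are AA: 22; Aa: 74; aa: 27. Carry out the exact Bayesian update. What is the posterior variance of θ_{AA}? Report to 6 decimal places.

0.001159

The Dirichlet prior is conjugate to the Multinomial likelihood: each posterior αⱼ = prior αⱼ + observed count nⱼ.
Posterior concentration: (24.6, 76.6, 29.6), total = 130.8.
Var[θ_j] = α_j(Σα−α_j)/((Σα)²(Σα+1)) = 24.6·106.2/(130.8²·131.8) = 0.001159.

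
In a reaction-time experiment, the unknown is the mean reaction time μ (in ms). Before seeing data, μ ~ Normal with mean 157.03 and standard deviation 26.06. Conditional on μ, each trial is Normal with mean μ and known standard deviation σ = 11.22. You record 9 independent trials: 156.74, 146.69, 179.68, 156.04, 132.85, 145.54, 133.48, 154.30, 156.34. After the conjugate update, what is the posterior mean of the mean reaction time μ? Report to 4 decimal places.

151.4113

For Normal data with known variance σ², a Normal(μ₀, σ₀²) prior on μ is conjugate. Posterior precision = 1/σ₀² + n/σ²; posterior mean is the precision-weighted average of μ₀ and x̄.
Σxᵢ = 156.74 + 146.69 + 179.68 + 156.04 + 132.85 + 145.54 + 133.48 + 154.30 + 156.34 = 1361.66, so n·x̄ = 1361.66.
σ₀² = 26.06² = 679.1236, σ² = 11.22² = 125.8884; σ² + n·σ₀² = 125.8884 + 9·679.1236 = 6238.0008.
Posterior mean = (μ₀/σ₀² + n·x̄/σ²)/(1/σ₀² + n/σ²) = (σ²·μ₀ + σ₀²·n·x̄)/(σ² + n·σ₀²) = (125.8884·157.03 + 679.1236·1361.66)/6238.0008 = 944503.696628/6238.0008 = 151.4113.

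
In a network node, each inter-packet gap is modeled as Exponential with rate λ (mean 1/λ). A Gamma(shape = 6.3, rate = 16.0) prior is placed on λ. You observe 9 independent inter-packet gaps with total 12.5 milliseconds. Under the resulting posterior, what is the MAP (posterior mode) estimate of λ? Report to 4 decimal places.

With a Gamma(shape α, rate β) prior on the exponential rate λ, the posterior after n observations with total T = Σxᵢ is Gamma(α+n, β+T).
Posterior: Gamma(6.3+9, 16.0+12.5) = Gamma(15.3, 28.5).
Mode = (α−1)/β = 0.5018.

0.5018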